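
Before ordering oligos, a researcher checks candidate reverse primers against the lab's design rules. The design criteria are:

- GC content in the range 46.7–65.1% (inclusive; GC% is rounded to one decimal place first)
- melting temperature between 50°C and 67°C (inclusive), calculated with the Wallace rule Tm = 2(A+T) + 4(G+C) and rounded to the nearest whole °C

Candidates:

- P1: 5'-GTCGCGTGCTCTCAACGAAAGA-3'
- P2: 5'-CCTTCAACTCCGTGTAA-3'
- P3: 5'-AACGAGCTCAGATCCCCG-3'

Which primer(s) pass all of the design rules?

P1 (22 nt, A=6 T=4 G=6 C=6): GC 12/22 = 54.5% ✓; Tm = 2·10 + 4·12 = 68°C, outside 50–67°C ✗ — fails.
P2 (17 nt, A=4 T=5 G=2 C=6): GC 8/17 = 47.1% ✓; Tm = 2·9 + 4·8 = 50°C ✓ — passes.
P3 (18 nt, A=5 T=2 G=4 C=7): GC 11/18 = 61.1% ✓; Tm = 2·7 + 4·11 = 58°C ✓ — passes.

P2 and P3.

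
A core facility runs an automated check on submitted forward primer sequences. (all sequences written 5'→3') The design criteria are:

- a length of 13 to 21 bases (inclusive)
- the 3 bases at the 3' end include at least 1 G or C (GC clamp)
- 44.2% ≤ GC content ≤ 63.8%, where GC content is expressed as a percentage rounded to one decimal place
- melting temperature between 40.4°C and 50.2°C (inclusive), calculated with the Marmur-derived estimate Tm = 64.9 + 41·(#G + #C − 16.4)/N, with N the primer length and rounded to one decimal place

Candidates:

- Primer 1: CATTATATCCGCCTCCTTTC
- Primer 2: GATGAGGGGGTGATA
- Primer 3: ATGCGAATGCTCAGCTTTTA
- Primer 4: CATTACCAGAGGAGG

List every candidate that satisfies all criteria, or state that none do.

Primer 1 (20 nt, A=3 T=8 G=1 C=8): length 20 ✓; 3' end TTC has 1 G/C ✓; GC 9/20 = 45.0% ✓; Tm = 64.9 + 41·(9 − 16.4)/20 = 49.7°C ✓ — passes.
Primer 2 (15 nt, A=4 T=3 G=8 C=0): length 15 ✓; 3' end ATA has 0 G/C, need ≥1 ✗; GC 8/15 = 53.3% ✓; Tm = 64.9 + 41·(8 − 16.4)/15 = 41.9°C ✓ — fails.
Primer 3 (20 nt, A=5 T=7 G=4 C=4): length 20 ✓; 3' end TTA has 0 G/C, need ≥1 ✗; GC 8/20 = 40.0%, outside 44.2–63.8% ✗; Tm = 64.9 + 41·(8 − 16.4)/20 = 47.7°C ✓ — fails.
Primer 4 (15 nt, A=5 T=2 G=5 C=3): length 15 ✓; 3' end AGG has 2 G/C ✓; GC 8/15 = 53.3% ✓; Tm = 64.9 + 41·(8 − 16.4)/15 = 41.9°C ✓ — passes.

Primer 1 and Primer 4.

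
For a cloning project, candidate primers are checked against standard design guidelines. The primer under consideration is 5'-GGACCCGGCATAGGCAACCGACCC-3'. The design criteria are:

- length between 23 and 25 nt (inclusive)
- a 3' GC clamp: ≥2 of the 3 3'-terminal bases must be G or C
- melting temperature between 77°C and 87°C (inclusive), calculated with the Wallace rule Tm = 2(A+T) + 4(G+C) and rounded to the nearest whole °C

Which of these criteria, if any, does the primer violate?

Base counts: A=6, T=1, G=7, C=10 (length 24).
length: length 24 ✓
GC clamp: 3' end CCC has 3 G/C ✓
Tm: Tm = 2·7 + 4·17 = 82°C ✓

Meets all criteria.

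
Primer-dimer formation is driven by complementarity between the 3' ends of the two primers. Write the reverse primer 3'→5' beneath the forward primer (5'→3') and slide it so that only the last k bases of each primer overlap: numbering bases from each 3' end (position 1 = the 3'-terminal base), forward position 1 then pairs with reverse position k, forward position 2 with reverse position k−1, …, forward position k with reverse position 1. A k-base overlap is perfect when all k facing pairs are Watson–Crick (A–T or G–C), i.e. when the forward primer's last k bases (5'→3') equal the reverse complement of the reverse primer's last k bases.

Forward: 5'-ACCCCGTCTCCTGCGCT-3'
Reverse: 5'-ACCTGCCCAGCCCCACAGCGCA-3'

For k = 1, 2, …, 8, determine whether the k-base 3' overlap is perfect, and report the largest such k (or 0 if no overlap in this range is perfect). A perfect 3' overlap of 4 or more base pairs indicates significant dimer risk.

Longest perfect overlap: 6 complementary base pairs; significant dimer risk (threshold 4).

Last 8 bases (5'→3') — forward …CCTGCGCT, reverse …ACAGCGCA.
Reverse complement of the reverse primer's last 8 bases: TGCGCTGT; its first k bases are the reverse complement of the reverse primer's last k bases, so a perfect k-base overlap needs the forward primer's last k bases to equal them.
Comparing (forward last k vs required): k=1: T vs T ✓; k=2: CT vs TG ✗; k=3: GCT vs TGC ✗; k=4: CGCT vs TGCG ✗; k=5: GCGCT vs TGCGC ✗; k=6: TGCGCT vs TGCGCT ✓; k=7: CTGCGCT vs TGCGCTG ✗; k=8: CCTGCGCT vs TGCGCTGT ✗.
Perfect overlaps at k = 1, 6; the largest is 6.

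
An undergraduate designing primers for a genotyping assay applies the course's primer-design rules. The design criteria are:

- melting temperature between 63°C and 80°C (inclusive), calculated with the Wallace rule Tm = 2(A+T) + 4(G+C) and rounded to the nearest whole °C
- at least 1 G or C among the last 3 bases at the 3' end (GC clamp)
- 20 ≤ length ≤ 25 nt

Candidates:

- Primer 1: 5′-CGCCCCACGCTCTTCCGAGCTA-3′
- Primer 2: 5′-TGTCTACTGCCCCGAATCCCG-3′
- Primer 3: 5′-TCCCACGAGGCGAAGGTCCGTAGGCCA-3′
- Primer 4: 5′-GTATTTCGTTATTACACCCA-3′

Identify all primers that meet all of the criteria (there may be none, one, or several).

Primer 1 and Primer 2.

Primer 1 (22 nt, A=3 T=4 G=4 C=11): Tm = 2·7 + 4·15 = 74°C ✓; 3' end CTA has 1 G/C ✓; length 22 ✓ — passes.
Primer 2 (21 nt, A=3 T=5 G=4 C=9): Tm = 2·8 + 4·13 = 68°C ✓; 3' end CCG has 3 G/C ✓; length 21 ✓ — passes.
Primer 3 (27 nt, A=6 T=3 G=9 C=9): Tm = 2·9 + 4·18 = 90°C, outside 63–80°C ✗; 3' end CCA has 2 G/C ✓; length 27, outside 20–25 ✗ — fails.
Primer 4 (20 nt, A=5 T=8 G=2 C=5): Tm = 2·13 + 4·7 = 54°C, outside 63–80°C ✗; 3' end CCA has 2 G/C ✓; length 20 ✓ — fails.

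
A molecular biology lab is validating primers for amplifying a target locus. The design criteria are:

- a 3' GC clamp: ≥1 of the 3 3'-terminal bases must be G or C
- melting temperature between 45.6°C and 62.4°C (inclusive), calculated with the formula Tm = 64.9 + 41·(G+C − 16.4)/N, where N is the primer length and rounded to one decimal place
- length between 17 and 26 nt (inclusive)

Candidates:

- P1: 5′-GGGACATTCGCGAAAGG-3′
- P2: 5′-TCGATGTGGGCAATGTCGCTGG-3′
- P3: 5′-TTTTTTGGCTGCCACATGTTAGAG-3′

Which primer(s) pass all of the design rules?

P1, P2 and P3.

P1 (17 nt, A=5 T=2 G=7 C=3): 3' end AGG has 2 G/C ✓; Tm = 64.9 + 41·(10 − 16.4)/17 = 49.5°C ✓; length 17 ✓ — passes.
P2 (22 nt, A=3 T=6 G=9 C=4): 3' end TGG has 2 G/C ✓; Tm = 64.9 + 41·(13 − 16.4)/22 = 58.6°C ✓; length 22 ✓ — passes.
P3 (24 nt, A=4 T=10 G=6 C=4): 3' end GAG has 2 G/C ✓; Tm = 64.9 + 41·(10 − 16.4)/24 = 54.0°C ✓; length 24 ✓ — passes.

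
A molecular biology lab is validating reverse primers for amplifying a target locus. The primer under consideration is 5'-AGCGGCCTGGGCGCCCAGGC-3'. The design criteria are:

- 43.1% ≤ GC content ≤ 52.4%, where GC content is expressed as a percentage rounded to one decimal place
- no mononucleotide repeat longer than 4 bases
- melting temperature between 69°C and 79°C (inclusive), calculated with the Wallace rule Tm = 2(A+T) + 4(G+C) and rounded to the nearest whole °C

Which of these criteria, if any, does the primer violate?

Fails: GC content.

Base counts: A=2, T=1, G=9, C=8 (length 20).
GC content: GC 17/20 = 85.0%, outside 43.1–52.4% ✗
homopolymer run: longest run = 3 ✓
Tm: Tm = 2·3 + 4·17 = 74°C ✓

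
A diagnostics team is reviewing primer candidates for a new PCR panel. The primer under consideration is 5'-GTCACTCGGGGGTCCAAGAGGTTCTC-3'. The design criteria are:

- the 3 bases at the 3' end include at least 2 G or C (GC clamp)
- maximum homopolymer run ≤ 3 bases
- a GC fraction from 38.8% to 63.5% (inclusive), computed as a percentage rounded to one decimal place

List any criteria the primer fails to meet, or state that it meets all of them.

Fails: homopolymer run.

Base counts: A=4, T=6, G=9, C=7 (length 26).
GC clamp: 3' end CTC has 2 G/C ✓
homopolymer run: longest run = 5, exceeds 3 ✗
GC content: GC 16/26 = 61.5% ✓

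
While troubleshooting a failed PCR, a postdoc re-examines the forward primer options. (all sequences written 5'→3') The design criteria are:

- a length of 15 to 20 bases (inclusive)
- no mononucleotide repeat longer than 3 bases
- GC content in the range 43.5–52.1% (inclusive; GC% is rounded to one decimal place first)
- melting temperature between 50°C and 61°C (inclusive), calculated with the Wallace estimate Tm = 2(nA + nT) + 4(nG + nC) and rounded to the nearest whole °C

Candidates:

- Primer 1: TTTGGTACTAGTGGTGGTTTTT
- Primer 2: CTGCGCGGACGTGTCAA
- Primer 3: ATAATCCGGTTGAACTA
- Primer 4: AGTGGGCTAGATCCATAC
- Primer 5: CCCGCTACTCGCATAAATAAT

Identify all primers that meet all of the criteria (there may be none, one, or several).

Primer 1 (22 nt, A=2 T=12 G=7 C=1): length 22, outside 15–20 ✗; longest run = 5, exceeds 3 ✗; GC 8/22 = 36.4%, outside 43.5–52.1% ✗; Tm = 2·14 + 4·8 = 60°C ✓ — fails.
Primer 2 (17 nt, A=3 T=3 G=6 C=5): length 17 ✓; longest run = 2 ✓; GC 11/17 = 64.7%, outside 43.5–52.1% ✗; Tm = 2·6 + 4·11 = 56°C ✓ — fails.
Primer 3 (17 nt, A=6 T=5 G=3 C=3): length 17 ✓; longest run = 2 ✓; GC 6/17 = 35.3%, outside 43.5–52.1% ✗; Tm = 2·11 + 4·6 = 46°C, outside 50–61°C ✗ — fails.
Primer 4 (18 nt, A=5 T=4 G=5 C=4): length 18 ✓; longest run = 3 ✓; GC 9/18 = 50.0% ✓; Tm = 2·9 + 4·9 = 54°C ✓ — passes.
Primer 5 (21 nt, A=7 T=5 G=2 C=7): length 21, outside 15–20 ✗; longest run = 3 ✓; GC 9/21 = 42.9%, outside 43.5–52.1% ✗; Tm = 2·12 + 4·9 = 60°C ✓ — fails.

Primer 4 only.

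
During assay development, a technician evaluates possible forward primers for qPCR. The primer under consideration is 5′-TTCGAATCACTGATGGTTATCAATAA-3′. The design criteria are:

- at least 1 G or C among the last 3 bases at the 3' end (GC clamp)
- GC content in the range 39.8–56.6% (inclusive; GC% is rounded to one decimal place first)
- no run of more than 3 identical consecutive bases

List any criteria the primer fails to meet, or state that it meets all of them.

Base counts: A=9, T=9, G=4, C=4 (length 26).
GC clamp: 3' end TAA has 0 G/C, need ≥1 ✗
GC content: GC 8/26 = 30.8%, outside 39.8–56.6% ✗
homopolymer run: longest run = 2 ✓

Fails: GC clamp, GC content.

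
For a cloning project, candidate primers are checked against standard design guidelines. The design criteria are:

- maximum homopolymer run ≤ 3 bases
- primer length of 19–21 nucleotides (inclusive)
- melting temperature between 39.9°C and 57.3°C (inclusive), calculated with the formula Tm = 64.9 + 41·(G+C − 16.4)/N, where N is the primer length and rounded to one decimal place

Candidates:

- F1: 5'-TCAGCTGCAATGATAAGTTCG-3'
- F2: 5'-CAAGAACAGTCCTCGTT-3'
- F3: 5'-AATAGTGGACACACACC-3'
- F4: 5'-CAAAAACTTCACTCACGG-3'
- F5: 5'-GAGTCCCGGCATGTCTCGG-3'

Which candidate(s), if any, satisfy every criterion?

F1 (21 nt, A=6 T=6 G=5 C=4): longest run = 2 ✓; length 21 ✓; Tm = 64.9 + 41·(9 − 16.4)/21 = 50.5°C ✓ — passes.
F2 (17 nt, A=5 T=4 G=3 C=5): longest run = 2 ✓; length 17, outside 19–21 ✗; Tm = 64.9 + 41·(8 − 16.4)/17 = 44.6°C ✓ — fails.
F3 (17 nt, A=7 T=2 G=3 C=5): longest run = 2 ✓; length 17, outside 19–21 ✗; Tm = 64.9 + 41·(8 − 16.4)/17 = 44.6°C ✓ — fails.
F4 (18 nt, A=7 T=3 G=2 C=6): longest run = 5, exceeds 3 ✗; length 18, outside 19–21 ✗; Tm = 64.9 + 41·(8 − 16.4)/18 = 45.8°C ✓ — fails.
F5 (19 nt, A=2 T=4 G=7 C=6): longest run = 3 ✓; length 19 ✓; Tm = 64.9 + 41·(13 − 16.4)/19 = 57.6°C, outside 39.9–57.3°C ✗ — fails.

F1 only.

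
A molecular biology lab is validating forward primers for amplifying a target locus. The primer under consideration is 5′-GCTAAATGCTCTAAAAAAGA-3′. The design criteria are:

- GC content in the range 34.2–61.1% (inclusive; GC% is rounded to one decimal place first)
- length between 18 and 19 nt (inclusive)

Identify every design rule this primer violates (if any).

Fails: GC content, length.

Base counts: A=10, T=4, G=3, C=3 (length 20).
GC content: GC 6/20 = 30.0%, outside 34.2–61.1% ✗
length: length 20, outside 18–19 ✗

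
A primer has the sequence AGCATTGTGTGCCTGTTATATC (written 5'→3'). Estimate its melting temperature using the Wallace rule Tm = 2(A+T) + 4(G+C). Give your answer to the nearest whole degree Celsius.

62°C

Base counts: A=4, T=9, G=5, C=4 (length 22).
Tm = 2·(4+9) + 4·(5+4) = 2·13 + 4·9 = 26 + 36 = 62°C.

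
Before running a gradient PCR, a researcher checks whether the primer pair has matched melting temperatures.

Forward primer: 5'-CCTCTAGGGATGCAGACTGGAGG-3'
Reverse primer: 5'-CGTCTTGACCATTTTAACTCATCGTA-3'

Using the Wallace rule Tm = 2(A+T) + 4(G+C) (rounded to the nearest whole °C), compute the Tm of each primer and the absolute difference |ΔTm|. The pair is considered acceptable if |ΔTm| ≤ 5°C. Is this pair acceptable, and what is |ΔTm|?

Forward: A=5 T=4 G=9 C=5 → Tm = 2·9 + 4·14 = 74°C.
Reverse: A=6 T=10 G=3 C=7 → Tm = 2·16 + 4·10 = 72°C.
|ΔTm| = |74 − 72| = 2°C, ≤ 5°C.

|ΔTm| = 2°C; the pair is acceptable.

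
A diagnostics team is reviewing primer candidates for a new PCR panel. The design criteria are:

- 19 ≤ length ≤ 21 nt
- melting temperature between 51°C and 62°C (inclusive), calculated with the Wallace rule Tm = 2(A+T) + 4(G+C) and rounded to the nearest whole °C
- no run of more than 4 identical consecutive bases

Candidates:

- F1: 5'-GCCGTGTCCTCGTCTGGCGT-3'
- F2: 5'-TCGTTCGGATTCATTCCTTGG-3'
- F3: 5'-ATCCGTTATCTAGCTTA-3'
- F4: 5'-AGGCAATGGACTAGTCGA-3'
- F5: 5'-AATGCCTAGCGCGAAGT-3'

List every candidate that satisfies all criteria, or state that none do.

F1 (20 nt, A=0 T=6 G=7 C=7): length 20 ✓; Tm = 2·6 + 4·14 = 68°C, outside 51–62°C ✗; longest run = 2 ✓ — fails.
F2 (21 nt, A=2 T=9 G=5 C=5): length 21 ✓; Tm = 2·11 + 4·10 = 62°C ✓; longest run = 2 ✓ — passes.
F3 (17 nt, A=4 T=7 G=2 C=4): length 17, outside 19–21 ✗; Tm = 2·11 + 4·6 = 46°C, outside 51–62°C ✗; longest run = 2 ✓ — fails.
F4 (18 nt, A=6 T=3 G=6 C=3): length 18, outside 19–21 ✗; Tm = 2·9 + 4·9 = 54°C ✓; longest run = 2 ✓ — fails.
F5 (17 nt, A=5 T=3 G=5 C=4): length 17, outside 19–21 ✗; Tm = 2·8 + 4·9 = 52°C ✓; longest run = 2 ✓ — fails.

F2 only.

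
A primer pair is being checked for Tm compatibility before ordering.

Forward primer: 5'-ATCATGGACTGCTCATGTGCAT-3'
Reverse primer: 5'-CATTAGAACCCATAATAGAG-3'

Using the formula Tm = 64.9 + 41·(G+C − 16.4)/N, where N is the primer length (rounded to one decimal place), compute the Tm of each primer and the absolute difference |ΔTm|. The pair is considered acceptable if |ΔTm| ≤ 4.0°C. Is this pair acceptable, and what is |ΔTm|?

|ΔTm| = 7.4°C; the pair is not acceptable.

Forward: G+C = 10, N = 22 → Tm = 64.9 + 41·(10 − 16.4)/22 = 53.0°C.
Reverse: G+C = 7, N = 20 → Tm = 64.9 + 41·(7 − 16.4)/20 = 45.6°C.
|ΔTm| = |53.0 − 45.6| = 7.4°C, > 4.0°C.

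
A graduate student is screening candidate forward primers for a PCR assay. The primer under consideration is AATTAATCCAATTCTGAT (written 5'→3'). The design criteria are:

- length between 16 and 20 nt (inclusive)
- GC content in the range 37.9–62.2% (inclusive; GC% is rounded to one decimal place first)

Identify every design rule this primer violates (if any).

Base counts: A=7, T=7, G=1, C=3 (length 18).
length: length 18 ✓
GC content: GC 4/18 = 22.2%, outside 37.9–62.2% ✗

Fails: GC content.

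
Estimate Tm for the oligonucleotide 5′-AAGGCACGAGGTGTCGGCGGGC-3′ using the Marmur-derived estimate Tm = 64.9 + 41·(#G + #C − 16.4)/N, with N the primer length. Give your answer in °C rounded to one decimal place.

64.2°C

Base counts: A=4, T=2, G=11, C=5; G+C = 16, N = 22.
Tm = 64.9 + 41·(16 − 16.4)/22 = 64.9 + -16.40/22 = 64.2°C.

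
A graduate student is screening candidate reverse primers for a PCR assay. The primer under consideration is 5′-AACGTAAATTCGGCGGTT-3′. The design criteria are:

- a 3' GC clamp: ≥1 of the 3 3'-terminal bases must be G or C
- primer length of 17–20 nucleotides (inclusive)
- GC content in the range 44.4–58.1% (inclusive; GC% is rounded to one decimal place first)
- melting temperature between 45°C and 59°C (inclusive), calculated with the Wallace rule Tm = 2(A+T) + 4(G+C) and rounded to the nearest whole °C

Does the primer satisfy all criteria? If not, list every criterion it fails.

Meets all criteria.

Base counts: A=5, T=5, G=5, C=3 (length 18).
GC clamp: 3' end GTT has 1 G/C ✓
length: length 18 ✓
GC content: GC 8/18 = 44.4% ✓
Tm: Tm = 2·10 + 4·8 = 52°C ✓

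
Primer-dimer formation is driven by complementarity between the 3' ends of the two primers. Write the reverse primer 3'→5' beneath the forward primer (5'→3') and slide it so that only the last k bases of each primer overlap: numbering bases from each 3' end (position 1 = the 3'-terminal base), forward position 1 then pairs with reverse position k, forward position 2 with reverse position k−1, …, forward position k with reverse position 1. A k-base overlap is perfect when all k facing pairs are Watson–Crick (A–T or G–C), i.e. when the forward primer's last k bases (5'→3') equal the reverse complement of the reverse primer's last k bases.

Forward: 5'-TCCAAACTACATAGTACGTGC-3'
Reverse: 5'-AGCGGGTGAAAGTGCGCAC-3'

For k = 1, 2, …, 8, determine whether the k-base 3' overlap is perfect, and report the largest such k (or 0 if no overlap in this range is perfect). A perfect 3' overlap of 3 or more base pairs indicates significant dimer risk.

Last 8 bases (5'→3') — forward …GTACGTGC, reverse …GTGCGCAC.
Reverse complement of the reverse primer's last 8 bases: GTGCGCAC; its first k bases are the reverse complement of the reverse primer's last k bases, so a perfect k-base overlap needs the forward primer's last k bases to equal them.
Comparing (forward last k vs required): k=1: C vs G ✗; k=2: GC vs GT ✗; k=3: TGC vs GTG ✗; k=4: GTGC vs GTGC ✓; k=5: CGTGC vs GTGCG ✗; k=6: ACGTGC vs GTGCGC ✗; k=7: TACGTGC vs GTGCGCA ✗; k=8: GTACGTGC vs GTGCGCAC ✗.
Only k = 4 is perfect, so the longest perfect 3' overlap is 4.

Longest perfect overlap: 4 complementary base pairs; significant dimer risk (threshold 3).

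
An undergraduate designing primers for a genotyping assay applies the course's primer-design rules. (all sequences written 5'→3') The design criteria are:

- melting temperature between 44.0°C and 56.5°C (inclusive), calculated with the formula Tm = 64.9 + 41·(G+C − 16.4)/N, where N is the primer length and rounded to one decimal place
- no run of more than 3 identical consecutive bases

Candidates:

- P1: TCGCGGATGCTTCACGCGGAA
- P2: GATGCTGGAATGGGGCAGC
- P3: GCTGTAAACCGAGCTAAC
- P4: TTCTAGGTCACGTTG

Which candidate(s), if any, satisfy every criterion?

P1 (21 nt, A=4 T=4 G=7 C=6): Tm = 64.9 + 41·(13 − 16.4)/21 = 58.3°C, outside 44.0–56.5°C ✗; longest run = 2 ✓ — fails.
P2 (19 nt, A=4 T=3 G=9 C=3): Tm = 64.9 + 41·(12 − 16.4)/19 = 55.4°C ✓; longest run = 4, exceeds 3 ✗ — fails.
P3 (18 nt, A=6 T=3 G=4 C=5): Tm = 64.9 + 41·(9 − 16.4)/18 = 48.0°C ✓; longest run = 3 ✓ — passes.
P4 (15 nt, A=2 T=6 G=4 C=3): Tm = 64.9 + 41·(7 − 16.4)/15 = 39.2°C, outside 44.0–56.5°C ✗; longest run = 2 ✓ — fails.

P3 only.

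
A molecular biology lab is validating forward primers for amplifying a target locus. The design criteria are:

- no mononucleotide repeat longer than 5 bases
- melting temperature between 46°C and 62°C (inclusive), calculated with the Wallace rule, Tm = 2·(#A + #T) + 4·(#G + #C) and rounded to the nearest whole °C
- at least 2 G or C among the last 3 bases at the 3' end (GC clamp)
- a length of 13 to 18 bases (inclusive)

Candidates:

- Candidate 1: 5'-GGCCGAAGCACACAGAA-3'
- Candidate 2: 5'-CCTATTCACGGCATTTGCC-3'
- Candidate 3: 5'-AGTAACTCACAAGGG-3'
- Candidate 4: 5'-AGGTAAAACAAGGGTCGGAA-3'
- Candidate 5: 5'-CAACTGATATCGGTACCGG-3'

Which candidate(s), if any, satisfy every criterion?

Candidate 1 (17 nt, A=7 T=0 G=5 C=5): longest run = 2 ✓; Tm = 2·7 + 4·10 = 54°C ✓; 3' end GAA has 1 G/C, need ≥2 ✗; length 17 ✓ — fails.
Candidate 2 (19 nt, A=3 T=6 G=3 C=7): longest run = 3 ✓; Tm = 2·9 + 4·10 = 58°C ✓; 3' end GCC has 3 G/C ✓; length 19, outside 13–18 ✗ — fails.
Candidate 3 (15 nt, A=6 T=2 G=4 C=3): longest run = 3 ✓; Tm = 2·8 + 4·7 = 44°C, outside 46–62°C ✗; 3' end GGG has 3 G/C ✓; length 15 ✓ — fails.
Candidate 4 (20 nt, A=9 T=2 G=7 C=2): longest run = 4 ✓; Tm = 2·11 + 4·9 = 58°C ✓; 3' end GAA has 1 G/C, need ≥2 ✗; length 20, outside 13–18 ✗ — fails.
Candidate 5 (19 nt, A=5 T=4 G=5 C=5): longest run = 2 ✓; Tm = 2·9 + 4·10 = 58°C ✓; 3' end CGG has 3 G/C ✓; length 19, outside 13–18 ✗ — fails.

None of the candidates satisfy all criteria.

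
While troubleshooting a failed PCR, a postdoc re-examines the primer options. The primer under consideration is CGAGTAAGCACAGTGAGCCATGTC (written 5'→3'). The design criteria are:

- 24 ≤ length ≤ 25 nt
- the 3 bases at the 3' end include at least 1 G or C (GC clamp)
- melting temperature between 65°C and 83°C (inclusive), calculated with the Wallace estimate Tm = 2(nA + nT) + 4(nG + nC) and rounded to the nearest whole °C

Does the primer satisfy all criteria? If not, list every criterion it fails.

Base counts: A=7, T=4, G=7, C=6 (length 24).
length: length 24 ✓
GC clamp: 3' end GTC has 2 G/C ✓
Tm: Tm = 2·11 + 4·13 = 74°C ✓

Meets all criteria.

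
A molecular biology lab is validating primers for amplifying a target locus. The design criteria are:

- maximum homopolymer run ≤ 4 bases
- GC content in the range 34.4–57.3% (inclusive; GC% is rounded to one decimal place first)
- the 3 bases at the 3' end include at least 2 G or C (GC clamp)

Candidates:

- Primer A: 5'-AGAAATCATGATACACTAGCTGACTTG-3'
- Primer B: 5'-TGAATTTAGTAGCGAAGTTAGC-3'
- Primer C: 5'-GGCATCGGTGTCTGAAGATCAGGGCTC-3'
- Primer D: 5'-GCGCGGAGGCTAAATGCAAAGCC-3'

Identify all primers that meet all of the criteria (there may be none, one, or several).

Primer B only.

Primer A (27 nt, A=10 T=7 G=5 C=5): longest run = 3 ✓; GC 10/27 = 37.0% ✓; 3' end TTG has 1 G/C, need ≥2 ✗ — fails.
Primer B (22 nt, A=7 T=7 G=6 C=2): longest run = 3 ✓; GC 8/22 = 36.4% ✓; 3' end AGC has 2 G/C ✓ — passes.
Primer C (27 nt, A=5 T=6 G=10 C=6): longest run = 3 ✓; GC 16/27 = 59.3%, outside 34.4–57.3% ✗; 3' end CTC has 2 G/C ✓ — fails.
Primer D (23 nt, A=7 T=2 G=8 C=6): longest run = 3 ✓; GC 14/23 = 60.9%, outside 34.4–57.3% ✗; 3' end GCC has 3 G/C ✓ — fails.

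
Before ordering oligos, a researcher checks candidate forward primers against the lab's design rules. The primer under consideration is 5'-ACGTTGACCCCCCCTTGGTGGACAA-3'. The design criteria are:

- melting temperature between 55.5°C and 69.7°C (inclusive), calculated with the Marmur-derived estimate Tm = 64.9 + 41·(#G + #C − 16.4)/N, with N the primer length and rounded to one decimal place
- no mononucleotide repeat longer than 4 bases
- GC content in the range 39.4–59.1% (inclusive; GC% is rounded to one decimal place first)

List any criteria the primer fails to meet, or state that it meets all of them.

Base counts: A=5, T=5, G=6, C=9 (length 25).
Tm: Tm = 64.9 + 41·(15 − 16.4)/25 = 62.6°C ✓
homopolymer run: longest run = 7, exceeds 4 ✗
GC content: GC 15/25 = 60.0%, outside 39.4–59.1% ✗

Fails: homopolymer run, GC content.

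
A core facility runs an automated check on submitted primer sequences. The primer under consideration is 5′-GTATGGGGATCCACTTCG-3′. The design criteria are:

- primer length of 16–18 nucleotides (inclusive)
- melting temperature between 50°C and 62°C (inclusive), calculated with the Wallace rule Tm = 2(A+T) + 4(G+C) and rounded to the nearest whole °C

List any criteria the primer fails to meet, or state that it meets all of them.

Meets all criteria.

Base counts: A=3, T=5, G=6, C=4 (length 18).
length: length 18 ✓
Tm: Tm = 2·8 + 4·10 = 56°C ✓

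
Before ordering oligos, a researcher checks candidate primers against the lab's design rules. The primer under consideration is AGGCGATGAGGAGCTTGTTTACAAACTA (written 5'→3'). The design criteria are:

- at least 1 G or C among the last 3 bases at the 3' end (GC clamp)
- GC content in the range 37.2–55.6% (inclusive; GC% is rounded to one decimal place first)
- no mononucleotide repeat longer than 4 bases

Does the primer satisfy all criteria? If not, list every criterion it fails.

Base counts: A=9, T=7, G=8, C=4 (length 28).
GC clamp: 3' end CTA has 1 G/C ✓
GC content: GC 12/28 = 42.9% ✓
homopolymer run: longest run = 3 ✓

Meets all criteria.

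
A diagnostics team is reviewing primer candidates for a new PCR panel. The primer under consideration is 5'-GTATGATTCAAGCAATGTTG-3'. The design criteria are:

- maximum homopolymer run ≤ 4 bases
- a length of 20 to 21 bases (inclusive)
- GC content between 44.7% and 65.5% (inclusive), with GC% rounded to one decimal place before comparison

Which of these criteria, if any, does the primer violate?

Base counts: A=6, T=7, G=5, C=2 (length 20).
homopolymer run: longest run = 2 ✓
length: length 20 ✓
GC content: GC 7/20 = 35.0%, outside 44.7–65.5% ✗

Fails: GC content.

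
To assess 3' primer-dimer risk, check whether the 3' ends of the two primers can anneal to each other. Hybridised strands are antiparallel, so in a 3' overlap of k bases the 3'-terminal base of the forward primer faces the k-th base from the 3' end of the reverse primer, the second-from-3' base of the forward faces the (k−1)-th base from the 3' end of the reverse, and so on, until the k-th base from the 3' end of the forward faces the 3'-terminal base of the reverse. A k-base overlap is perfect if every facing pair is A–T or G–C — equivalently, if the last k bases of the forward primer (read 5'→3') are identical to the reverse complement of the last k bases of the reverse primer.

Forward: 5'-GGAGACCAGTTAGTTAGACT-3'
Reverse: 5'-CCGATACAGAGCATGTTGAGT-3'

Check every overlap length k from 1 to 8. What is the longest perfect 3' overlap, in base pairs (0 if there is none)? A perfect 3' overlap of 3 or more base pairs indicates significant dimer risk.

Longest perfect overlap: 3 complementary base pairs; significant dimer risk (threshold 3).

Last 8 bases (5'→3') — forward …GTTAGACT, reverse …TGTTGAGT.
Reverse complement of the reverse primer's last 8 bases: ACTCAACA; its first k bases are the reverse complement of the reverse primer's last k bases, so a perfect k-base overlap needs the forward primer's last k bases to equal them.
Comparing (forward last k vs required): k=1: T vs A ✗; k=2: CT vs AC ✗; k=3: ACT vs ACT ✓; k=4: GACT vs ACTC ✗; k=5: AGACT vs ACTCA ✗; k=6: TAGACT vs ACTCAA ✗; k=7: TTAGACT vs ACTCAAC ✗; k=8: GTTAGACT vs ACTCAACA ✗.
Only k = 3 is perfect, so the longest perfect 3' overlap is 3.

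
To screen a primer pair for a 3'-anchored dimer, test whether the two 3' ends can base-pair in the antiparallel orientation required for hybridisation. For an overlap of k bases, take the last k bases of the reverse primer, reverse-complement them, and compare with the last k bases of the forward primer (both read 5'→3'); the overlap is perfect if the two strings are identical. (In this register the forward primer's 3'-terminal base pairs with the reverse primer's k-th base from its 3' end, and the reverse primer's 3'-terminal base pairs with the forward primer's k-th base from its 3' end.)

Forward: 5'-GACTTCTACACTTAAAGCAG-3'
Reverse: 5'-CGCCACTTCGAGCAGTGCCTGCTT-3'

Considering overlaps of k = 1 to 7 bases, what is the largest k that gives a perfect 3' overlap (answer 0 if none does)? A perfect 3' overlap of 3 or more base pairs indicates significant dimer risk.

Longest perfect overlap: 6 complementary base pairs; significant dimer risk (threshold 3).

Last 7 bases (5'→3') — forward …AAAGCAG, reverse …CCTGCTT.
Reverse complement of the reverse primer's last 7 bases: AAGCAGG; its first k bases are the reverse complement of the reverse primer's last k bases, so a perfect k-base overlap needs the forward primer's last k bases to equal them.
Comparing (forward last k vs required): k=1: G vs A ✗; k=2: AG vs AA ✗; k=3: CAG vs AAG ✗; k=4: GCAG vs AAGC ✗; k=5: AGCAG vs AAGCA ✗; k=6: AAGCAG vs AAGCAG ✓; k=7: AAAGCAG vs AAGCAGG ✗.
Only k = 6 is perfect, so the longest perfect 3' overlap is 6.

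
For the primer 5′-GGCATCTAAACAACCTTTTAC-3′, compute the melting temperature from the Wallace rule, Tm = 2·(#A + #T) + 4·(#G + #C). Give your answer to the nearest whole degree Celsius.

58°C

Base counts: A=7, T=6, G=2, C=6 (length 21).
Tm = 2·(7+6) + 4·(2+6) = 2·13 + 4·8 = 26 + 32 = 58°C.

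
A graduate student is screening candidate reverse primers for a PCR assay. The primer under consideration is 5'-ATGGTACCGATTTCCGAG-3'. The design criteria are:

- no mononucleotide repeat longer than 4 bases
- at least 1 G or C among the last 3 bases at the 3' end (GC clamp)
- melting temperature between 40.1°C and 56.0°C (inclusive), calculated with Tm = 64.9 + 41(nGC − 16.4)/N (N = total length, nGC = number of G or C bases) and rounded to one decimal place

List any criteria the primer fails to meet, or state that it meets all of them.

Meets all criteria.

Base counts: A=4, T=5, G=5, C=4 (length 18).
homopolymer run: longest run = 3 ✓
GC clamp: 3' end GAG has 2 G/C ✓
Tm: Tm = 64.9 + 41·(9 − 16.4)/18 = 48.0°C ✓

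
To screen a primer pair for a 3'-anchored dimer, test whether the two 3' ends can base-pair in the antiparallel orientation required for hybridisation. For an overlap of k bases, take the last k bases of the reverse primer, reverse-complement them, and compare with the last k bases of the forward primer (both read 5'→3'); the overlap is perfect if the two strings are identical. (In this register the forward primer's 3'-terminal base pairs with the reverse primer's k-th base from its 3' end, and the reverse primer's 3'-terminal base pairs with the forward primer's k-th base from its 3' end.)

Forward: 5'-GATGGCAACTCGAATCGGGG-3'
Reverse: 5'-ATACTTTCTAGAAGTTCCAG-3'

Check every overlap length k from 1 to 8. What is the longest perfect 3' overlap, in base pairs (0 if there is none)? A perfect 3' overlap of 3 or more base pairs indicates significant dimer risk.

Longest perfect overlap: 0 complementary base pairs; below the dimer-risk threshold (threshold 3).

Last 8 bases (5'→3') — forward …AATCGGGG, reverse …AGTTCCAG.
Reverse complement of the reverse primer's last 8 bases: CTGGAACT; its first k bases are the reverse complement of the reverse primer's last k bases, so a perfect k-base overlap needs the forward primer's last k bases to equal them.
Comparing (forward last k vs required): k=1: G vs C ✗; k=2: GG vs CT ✗; k=3: GGG vs CTG ✗; k=4: GGGG vs CTGG ✗; k=5: CGGGG vs CTGGA ✗; k=6: TCGGGG vs CTGGAA ✗; k=7: ATCGGGG vs CTGGAAC ✗; k=8: AATCGGGG vs CTGGAACT ✗.
No overlap length from 1 to 8 is perfect, so the longest perfect 3' overlap is 0.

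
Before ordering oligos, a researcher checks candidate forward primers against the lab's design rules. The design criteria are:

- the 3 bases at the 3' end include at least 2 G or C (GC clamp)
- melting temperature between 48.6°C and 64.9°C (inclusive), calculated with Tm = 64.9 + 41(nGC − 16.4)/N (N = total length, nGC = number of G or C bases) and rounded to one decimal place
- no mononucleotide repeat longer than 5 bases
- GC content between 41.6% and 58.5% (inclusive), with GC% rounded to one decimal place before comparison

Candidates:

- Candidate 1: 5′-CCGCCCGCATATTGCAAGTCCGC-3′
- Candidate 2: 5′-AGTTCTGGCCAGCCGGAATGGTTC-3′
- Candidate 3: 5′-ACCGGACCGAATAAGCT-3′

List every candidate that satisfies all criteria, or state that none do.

None of the candidates satisfy all criteria.

Candidate 1 (23 nt, A=4 T=4 G=5 C=10): 3' end CGC has 3 G/C ✓; Tm = 64.9 + 41·(15 − 16.4)/23 = 62.4°C ✓; longest run = 3 ✓; GC 15/23 = 65.2%, outside 41.6–58.5% ✗ — fails.
Candidate 2 (24 nt, A=4 T=6 G=8 C=6): 3' end TTC has 1 G/C, need ≥2 ✗; Tm = 64.9 + 41·(14 − 16.4)/24 = 60.8°C ✓; longest run = 2 ✓; GC 14/24 = 58.3% ✓ — fails.
Candidate 3 (17 nt, A=6 T=2 G=4 C=5): 3' end GCT has 2 G/C ✓; Tm = 64.9 + 41·(9 − 16.4)/17 = 47.1°C, outside 48.6–64.9°C ✗; longest run = 2 ✓; GC 9/17 = 52.9% ✓ — fails.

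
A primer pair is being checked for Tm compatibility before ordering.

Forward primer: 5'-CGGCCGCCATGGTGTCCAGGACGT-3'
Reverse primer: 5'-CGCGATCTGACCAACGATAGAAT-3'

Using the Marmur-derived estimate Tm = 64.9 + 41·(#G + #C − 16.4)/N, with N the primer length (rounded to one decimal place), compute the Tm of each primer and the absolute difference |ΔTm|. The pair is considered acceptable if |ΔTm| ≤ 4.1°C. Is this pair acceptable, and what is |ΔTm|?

Forward: G+C = 17, N = 24 → Tm = 64.9 + 41·(17 − 16.4)/24 = 65.9°C.
Reverse: G+C = 11, N = 23 → Tm = 64.9 + 41·(11 − 16.4)/23 = 55.3°C.
|ΔTm| = |65.9 − 55.3| = 10.6°C, > 4.1°C.

|ΔTm| = 10.6°C; the pair is not acceptable.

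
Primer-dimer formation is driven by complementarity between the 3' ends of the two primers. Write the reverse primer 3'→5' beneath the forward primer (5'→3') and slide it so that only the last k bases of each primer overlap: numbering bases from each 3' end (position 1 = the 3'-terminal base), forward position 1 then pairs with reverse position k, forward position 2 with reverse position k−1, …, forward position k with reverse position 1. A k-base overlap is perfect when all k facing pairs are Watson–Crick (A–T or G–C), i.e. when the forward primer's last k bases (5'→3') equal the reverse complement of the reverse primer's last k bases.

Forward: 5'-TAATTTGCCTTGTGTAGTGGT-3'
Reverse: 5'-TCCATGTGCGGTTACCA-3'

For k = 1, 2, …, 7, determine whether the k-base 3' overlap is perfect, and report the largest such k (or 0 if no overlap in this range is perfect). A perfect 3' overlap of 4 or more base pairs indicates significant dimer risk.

Longest perfect overlap: 4 complementary base pairs; significant dimer risk (threshold 4).

Last 7 bases (5'→3') — forward …TAGTGGT, reverse …GTTACCA.
Reverse complement of the reverse primer's last 7 bases: TGGTAAC; its first k bases are the reverse complement of the reverse primer's last k bases, so a perfect k-base overlap needs the forward primer's last k bases to equal them.
Comparing (forward last k vs required): k=1: T vs T ✓; k=2: GT vs TG ✗; k=3: GGT vs TGG ✗; k=4: TGGT vs TGGT ✓; k=5: GTGGT vs TGGTA ✗; k=6: AGTGGT vs TGGTAA ✗; k=7: TAGTGGT vs TGGTAAC ✗.
Perfect overlaps at k = 1, 4; the largest is 4.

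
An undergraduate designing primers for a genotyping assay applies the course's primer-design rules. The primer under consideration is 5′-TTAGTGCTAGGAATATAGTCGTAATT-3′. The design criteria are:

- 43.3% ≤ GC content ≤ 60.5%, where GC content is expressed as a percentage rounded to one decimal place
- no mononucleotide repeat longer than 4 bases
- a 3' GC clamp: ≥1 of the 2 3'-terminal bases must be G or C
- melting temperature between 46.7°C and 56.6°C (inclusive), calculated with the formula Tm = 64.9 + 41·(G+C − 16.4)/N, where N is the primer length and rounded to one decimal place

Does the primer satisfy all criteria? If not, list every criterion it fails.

Fails: GC content, GC clamp.

Base counts: A=8, T=10, G=6, C=2 (length 26).
GC content: GC 8/26 = 30.8%, outside 43.3–60.5% ✗
homopolymer run: longest run = 2 ✓
GC clamp: 3' end TT has 0 G/C, need ≥1 ✗
Tm: Tm = 64.9 + 41·(8 − 16.4)/26 = 51.7°C ✓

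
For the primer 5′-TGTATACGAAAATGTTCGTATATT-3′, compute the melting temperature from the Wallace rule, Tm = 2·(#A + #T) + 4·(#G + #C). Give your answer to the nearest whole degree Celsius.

60°C

Base counts: A=8, T=10, G=4, C=2 (length 24).
Tm = 2·(8+10) + 4·(4+2) = 2·18 + 4·6 = 36 + 24 = 60°C.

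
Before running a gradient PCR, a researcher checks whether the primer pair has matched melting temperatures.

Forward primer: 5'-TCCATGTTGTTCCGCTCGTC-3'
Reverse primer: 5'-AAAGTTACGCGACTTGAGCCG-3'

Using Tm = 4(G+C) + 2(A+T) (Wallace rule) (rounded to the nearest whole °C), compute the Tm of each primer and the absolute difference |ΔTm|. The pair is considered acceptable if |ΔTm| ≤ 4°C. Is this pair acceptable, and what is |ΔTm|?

Forward: A=1 T=8 G=4 C=7 → Tm = 2·9 + 4·11 = 62°C.
Reverse: A=6 T=4 G=6 C=5 → Tm = 2·10 + 4·11 = 64°C.
|ΔTm| = |62 − 64| = 2°C, ≤ 4°C.

|ΔTm| = 2°C; the pair is acceptable.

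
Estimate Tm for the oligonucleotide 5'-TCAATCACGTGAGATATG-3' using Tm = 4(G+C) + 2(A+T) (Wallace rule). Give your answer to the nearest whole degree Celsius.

Base counts: A=6, T=5, G=4, C=3 (length 18).
Tm = 2·(6+5) + 4·(4+3) = 2·11 + 4·7 = 22 + 28 = 50°C.

50°C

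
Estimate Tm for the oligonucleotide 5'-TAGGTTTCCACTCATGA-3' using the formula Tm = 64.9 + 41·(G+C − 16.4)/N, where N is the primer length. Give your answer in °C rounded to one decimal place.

Base counts: A=4, T=6, G=3, C=4; G+C = 7, N = 17.
Tm = 64.9 + 41·(7 − 16.4)/17 = 64.9 + -385.40/17 = 42.2°C.

42.2°C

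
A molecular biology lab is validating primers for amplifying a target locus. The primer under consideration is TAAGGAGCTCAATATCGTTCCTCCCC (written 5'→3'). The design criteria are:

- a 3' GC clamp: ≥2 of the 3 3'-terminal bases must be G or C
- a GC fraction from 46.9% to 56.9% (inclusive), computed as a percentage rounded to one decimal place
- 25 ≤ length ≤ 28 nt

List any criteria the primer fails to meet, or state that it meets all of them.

Base counts: A=6, T=7, G=4, C=9 (length 26).
GC clamp: 3' end CCC has 3 G/C ✓
GC content: GC 13/26 = 50.0% ✓
length: length 26 ✓

Meets all criteria.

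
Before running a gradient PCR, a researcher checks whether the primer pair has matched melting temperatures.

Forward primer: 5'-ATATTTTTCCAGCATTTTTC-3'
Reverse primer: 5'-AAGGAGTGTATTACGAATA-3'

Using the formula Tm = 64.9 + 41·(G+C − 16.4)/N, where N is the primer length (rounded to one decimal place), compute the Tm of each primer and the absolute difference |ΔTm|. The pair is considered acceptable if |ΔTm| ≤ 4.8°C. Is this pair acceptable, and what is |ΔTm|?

Forward: G+C = 5, N = 20 → Tm = 64.9 + 41·(5 − 16.4)/20 = 41.5°C.
Reverse: G+C = 6, N = 19 → Tm = 64.9 + 41·(6 − 16.4)/19 = 42.5°C.
|ΔTm| = |41.5 − 42.5| = 1.0°C, ≤ 4.8°C.

|ΔTm| = 1.0°C; the pair is acceptable.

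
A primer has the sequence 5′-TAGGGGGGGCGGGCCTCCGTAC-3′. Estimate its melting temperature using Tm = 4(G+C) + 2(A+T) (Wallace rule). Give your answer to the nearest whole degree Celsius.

Base counts: A=2, T=3, G=11, C=6 (length 22).
Tm = 2·(2+3) + 4·(11+6) = 2·5 + 4·17 = 10 + 68 = 78°C.

78°C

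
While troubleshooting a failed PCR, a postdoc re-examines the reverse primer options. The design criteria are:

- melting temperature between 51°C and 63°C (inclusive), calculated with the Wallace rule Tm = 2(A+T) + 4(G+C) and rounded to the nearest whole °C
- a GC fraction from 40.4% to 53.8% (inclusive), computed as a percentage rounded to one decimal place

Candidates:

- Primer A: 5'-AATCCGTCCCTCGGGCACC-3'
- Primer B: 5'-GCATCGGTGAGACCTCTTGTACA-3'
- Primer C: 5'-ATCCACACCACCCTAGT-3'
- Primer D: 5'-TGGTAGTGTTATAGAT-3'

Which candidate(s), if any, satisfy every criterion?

Primer A (19 nt, A=3 T=3 G=4 C=9): Tm = 2·6 + 4·13 = 64°C, outside 51–63°C ✗; GC 13/19 = 68.4%, outside 40.4–53.8% ✗ — fails.
Primer B (23 nt, A=5 T=6 G=6 C=6): Tm = 2·11 + 4·12 = 70°C, outside 51–63°C ✗; GC 12/23 = 52.2% ✓ — fails.
Primer C (17 nt, A=5 T=3 G=1 C=8): Tm = 2·8 + 4·9 = 52°C ✓; GC 9/17 = 52.9% ✓ — passes.
Primer D (16 nt, A=4 T=7 G=5 C=0): Tm = 2·11 + 4·5 = 42°C, outside 51–63°C ✗; GC 5/16 = 31.3%, outside 40.4–53.8% ✗ — fails.

Primer C only.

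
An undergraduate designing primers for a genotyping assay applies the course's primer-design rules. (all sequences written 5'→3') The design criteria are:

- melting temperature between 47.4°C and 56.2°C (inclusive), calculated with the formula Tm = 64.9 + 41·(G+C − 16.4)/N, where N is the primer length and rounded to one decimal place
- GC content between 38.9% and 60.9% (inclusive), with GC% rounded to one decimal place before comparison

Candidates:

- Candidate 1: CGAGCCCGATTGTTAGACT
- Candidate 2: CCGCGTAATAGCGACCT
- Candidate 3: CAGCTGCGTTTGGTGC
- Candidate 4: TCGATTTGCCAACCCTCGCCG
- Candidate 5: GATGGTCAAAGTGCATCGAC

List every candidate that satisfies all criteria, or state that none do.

Candidate 1 (19 nt, A=4 T=5 G=5 C=5): Tm = 64.9 + 41·(10 − 16.4)/19 = 51.1°C ✓; GC 10/19 = 52.6% ✓ — passes.
Candidate 2 (17 nt, A=4 T=3 G=4 C=6): Tm = 64.9 + 41·(10 − 16.4)/17 = 49.5°C ✓; GC 10/17 = 58.8% ✓ — passes.
Candidate 3 (16 nt, A=1 T=5 G=6 C=4): Tm = 64.9 + 41·(10 − 16.4)/16 = 48.5°C ✓; GC 10/16 = 62.5%, outside 38.9–60.9% ✗ — fails.
Candidate 4 (21 nt, A=3 T=5 G=4 C=9): Tm = 64.9 + 41·(13 − 16.4)/21 = 58.3°C, outside 47.4–56.2°C ✗; GC 13/21 = 61.9%, outside 38.9–60.9% ✗ — fails.
Candidate 5 (20 nt, A=6 T=4 G=6 C=4): Tm = 64.9 + 41·(10 − 16.4)/20 = 51.8°C ✓; GC 10/20 = 50.0% ✓ — passes.

Candidate 1, Candidate 2 and Candidate 5.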